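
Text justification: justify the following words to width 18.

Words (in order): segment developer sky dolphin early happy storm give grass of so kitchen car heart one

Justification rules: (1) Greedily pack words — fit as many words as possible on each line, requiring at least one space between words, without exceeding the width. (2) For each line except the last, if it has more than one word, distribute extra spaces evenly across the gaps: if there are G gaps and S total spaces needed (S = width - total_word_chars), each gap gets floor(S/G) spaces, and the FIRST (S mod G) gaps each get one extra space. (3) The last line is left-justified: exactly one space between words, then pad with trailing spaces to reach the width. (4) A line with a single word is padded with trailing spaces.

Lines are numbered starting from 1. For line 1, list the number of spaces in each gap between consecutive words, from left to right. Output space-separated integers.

Line 1: ['segment', 'developer'] (min_width=17, slack=1)
Line 2: ['sky', 'dolphin', 'early'] (min_width=17, slack=1)
Line 3: ['happy', 'storm', 'give'] (min_width=16, slack=2)
Line 4: ['grass', 'of', 'so'] (min_width=11, slack=7)
Line 5: ['kitchen', 'car', 'heart'] (min_width=17, slack=1)
Line 6: ['one'] (min_width=3, slack=15)

Answer: 2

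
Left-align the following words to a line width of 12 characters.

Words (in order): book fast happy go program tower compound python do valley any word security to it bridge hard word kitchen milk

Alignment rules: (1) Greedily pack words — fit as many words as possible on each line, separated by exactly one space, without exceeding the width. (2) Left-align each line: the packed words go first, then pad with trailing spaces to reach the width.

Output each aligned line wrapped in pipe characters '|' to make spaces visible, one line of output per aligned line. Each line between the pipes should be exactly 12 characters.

Answer: |book fast   |
|happy go    |
|program     |
|tower       |
|compound    |
|python do   |
|valley any  |
|word        |
|security to |
|it bridge   |
|hard word   |
|kitchen milk|

Derivation:
Line 1: ['book', 'fast'] (min_width=9, slack=3)
Line 2: ['happy', 'go'] (min_width=8, slack=4)
Line 3: ['program'] (min_width=7, slack=5)
Line 4: ['tower'] (min_width=5, slack=7)
Line 5: ['compound'] (min_width=8, slack=4)
Line 6: ['python', 'do'] (min_width=9, slack=3)
Line 7: ['valley', 'any'] (min_width=10, slack=2)
Line 8: ['word'] (min_width=4, slack=8)
Line 9: ['security', 'to'] (min_width=11, slack=1)
Line 10: ['it', 'bridge'] (min_width=9, slack=3)
Line 11: ['hard', 'word'] (min_width=9, slack=3)
Line 12: ['kitchen', 'milk'] (min_width=12, slack=0)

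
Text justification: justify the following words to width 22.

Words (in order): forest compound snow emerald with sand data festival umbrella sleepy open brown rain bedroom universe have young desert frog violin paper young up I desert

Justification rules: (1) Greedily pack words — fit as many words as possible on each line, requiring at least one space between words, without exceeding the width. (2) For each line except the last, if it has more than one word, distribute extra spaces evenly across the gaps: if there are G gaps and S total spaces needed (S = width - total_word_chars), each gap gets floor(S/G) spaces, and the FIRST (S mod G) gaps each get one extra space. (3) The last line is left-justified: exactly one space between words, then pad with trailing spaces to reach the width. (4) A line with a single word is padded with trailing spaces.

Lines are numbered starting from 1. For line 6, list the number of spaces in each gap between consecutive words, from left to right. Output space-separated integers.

Line 1: ['forest', 'compound', 'snow'] (min_width=20, slack=2)
Line 2: ['emerald', 'with', 'sand', 'data'] (min_width=22, slack=0)
Line 3: ['festival', 'umbrella'] (min_width=17, slack=5)
Line 4: ['sleepy', 'open', 'brown', 'rain'] (min_width=22, slack=0)
Line 5: ['bedroom', 'universe', 'have'] (min_width=21, slack=1)
Line 6: ['young', 'desert', 'frog'] (min_width=17, slack=5)
Line 7: ['violin', 'paper', 'young', 'up'] (min_width=21, slack=1)
Line 8: ['I', 'desert'] (min_width=8, slack=14)

Answer: 4 3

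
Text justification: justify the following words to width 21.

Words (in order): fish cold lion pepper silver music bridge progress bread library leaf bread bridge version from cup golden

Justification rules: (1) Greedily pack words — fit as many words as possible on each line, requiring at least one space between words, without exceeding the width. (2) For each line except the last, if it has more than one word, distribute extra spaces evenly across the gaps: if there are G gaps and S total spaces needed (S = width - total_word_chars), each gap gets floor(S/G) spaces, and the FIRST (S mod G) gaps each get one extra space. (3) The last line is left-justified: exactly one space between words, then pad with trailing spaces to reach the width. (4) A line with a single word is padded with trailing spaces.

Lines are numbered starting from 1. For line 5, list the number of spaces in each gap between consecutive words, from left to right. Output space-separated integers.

Line 1: ['fish', 'cold', 'lion', 'pepper'] (min_width=21, slack=0)
Line 2: ['silver', 'music', 'bridge'] (min_width=19, slack=2)
Line 3: ['progress', 'bread'] (min_width=14, slack=7)
Line 4: ['library', 'leaf', 'bread'] (min_width=18, slack=3)
Line 5: ['bridge', 'version', 'from'] (min_width=19, slack=2)
Line 6: ['cup', 'golden'] (min_width=10, slack=11)

Answer: 2 2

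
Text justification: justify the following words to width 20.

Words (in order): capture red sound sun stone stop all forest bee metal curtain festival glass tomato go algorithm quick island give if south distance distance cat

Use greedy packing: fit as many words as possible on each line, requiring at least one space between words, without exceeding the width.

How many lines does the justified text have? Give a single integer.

Line 1: ['capture', 'red', 'sound'] (min_width=17, slack=3)
Line 2: ['sun', 'stone', 'stop', 'all'] (min_width=18, slack=2)
Line 3: ['forest', 'bee', 'metal'] (min_width=16, slack=4)
Line 4: ['curtain', 'festival'] (min_width=16, slack=4)
Line 5: ['glass', 'tomato', 'go'] (min_width=15, slack=5)
Line 6: ['algorithm', 'quick'] (min_width=15, slack=5)
Line 7: ['island', 'give', 'if', 'south'] (min_width=20, slack=0)
Line 8: ['distance', 'distance'] (min_width=17, slack=3)
Line 9: ['cat'] (min_width=3, slack=17)
Total lines: 9

Answer: 9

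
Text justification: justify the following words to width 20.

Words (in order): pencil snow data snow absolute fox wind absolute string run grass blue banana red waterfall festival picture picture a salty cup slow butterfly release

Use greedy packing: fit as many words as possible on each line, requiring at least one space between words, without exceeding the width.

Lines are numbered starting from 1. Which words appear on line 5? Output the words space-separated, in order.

Line 1: ['pencil', 'snow', 'data'] (min_width=16, slack=4)
Line 2: ['snow', 'absolute', 'fox'] (min_width=17, slack=3)
Line 3: ['wind', 'absolute', 'string'] (min_width=20, slack=0)
Line 4: ['run', 'grass', 'blue'] (min_width=14, slack=6)
Line 5: ['banana', 'red', 'waterfall'] (min_width=20, slack=0)
Line 6: ['festival', 'picture'] (min_width=16, slack=4)
Line 7: ['picture', 'a', 'salty', 'cup'] (min_width=19, slack=1)
Line 8: ['slow', 'butterfly'] (min_width=14, slack=6)
Line 9: ['release'] (min_width=7, slack=13)

Answer: banana red waterfall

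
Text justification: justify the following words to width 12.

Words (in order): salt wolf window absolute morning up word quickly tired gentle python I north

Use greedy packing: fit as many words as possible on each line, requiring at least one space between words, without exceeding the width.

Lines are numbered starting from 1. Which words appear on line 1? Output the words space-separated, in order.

Answer: salt wolf

Derivation:
Line 1: ['salt', 'wolf'] (min_width=9, slack=3)
Line 2: ['window'] (min_width=6, slack=6)
Line 3: ['absolute'] (min_width=8, slack=4)
Line 4: ['morning', 'up'] (min_width=10, slack=2)
Line 5: ['word', 'quickly'] (min_width=12, slack=0)
Line 6: ['tired', 'gentle'] (min_width=12, slack=0)
Line 7: ['python', 'I'] (min_width=8, slack=4)
Line 8: ['north'] (min_width=5, slack=7)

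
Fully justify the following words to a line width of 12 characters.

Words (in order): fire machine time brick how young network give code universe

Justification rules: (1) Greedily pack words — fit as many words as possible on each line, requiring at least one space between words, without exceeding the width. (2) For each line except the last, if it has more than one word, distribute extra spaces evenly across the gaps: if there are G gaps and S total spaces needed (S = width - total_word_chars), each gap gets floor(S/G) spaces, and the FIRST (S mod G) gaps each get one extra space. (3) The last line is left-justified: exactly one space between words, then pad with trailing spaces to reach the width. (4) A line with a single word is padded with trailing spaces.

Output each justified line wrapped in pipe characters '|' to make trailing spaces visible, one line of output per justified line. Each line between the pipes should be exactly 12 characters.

Line 1: ['fire', 'machine'] (min_width=12, slack=0)
Line 2: ['time', 'brick'] (min_width=10, slack=2)
Line 3: ['how', 'young'] (min_width=9, slack=3)
Line 4: ['network', 'give'] (min_width=12, slack=0)
Line 5: ['code'] (min_width=4, slack=8)
Line 6: ['universe'] (min_width=8, slack=4)

Answer: |fire machine|
|time   brick|
|how    young|
|network give|
|code        |
|universe    |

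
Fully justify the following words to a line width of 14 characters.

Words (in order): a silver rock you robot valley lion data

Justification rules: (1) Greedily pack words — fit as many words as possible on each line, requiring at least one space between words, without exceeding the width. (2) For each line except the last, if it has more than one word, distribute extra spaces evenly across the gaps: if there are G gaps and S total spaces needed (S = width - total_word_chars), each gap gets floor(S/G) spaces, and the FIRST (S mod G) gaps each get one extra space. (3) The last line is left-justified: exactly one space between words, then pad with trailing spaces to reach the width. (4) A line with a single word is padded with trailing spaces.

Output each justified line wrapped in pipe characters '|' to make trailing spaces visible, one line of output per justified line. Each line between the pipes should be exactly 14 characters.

Answer: |a  silver rock|
|you      robot|
|valley    lion|
|data          |

Derivation:
Line 1: ['a', 'silver', 'rock'] (min_width=13, slack=1)
Line 2: ['you', 'robot'] (min_width=9, slack=5)
Line 3: ['valley', 'lion'] (min_width=11, slack=3)
Line 4: ['data'] (min_width=4, slack=10)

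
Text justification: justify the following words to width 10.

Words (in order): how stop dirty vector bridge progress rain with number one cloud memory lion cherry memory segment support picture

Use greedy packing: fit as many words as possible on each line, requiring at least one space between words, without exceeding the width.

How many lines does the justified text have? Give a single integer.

Line 1: ['how', 'stop'] (min_width=8, slack=2)
Line 2: ['dirty'] (min_width=5, slack=5)
Line 3: ['vector'] (min_width=6, slack=4)
Line 4: ['bridge'] (min_width=6, slack=4)
Line 5: ['progress'] (min_width=8, slack=2)
Line 6: ['rain', 'with'] (min_width=9, slack=1)
Line 7: ['number', 'one'] (min_width=10, slack=0)
Line 8: ['cloud'] (min_width=5, slack=5)
Line 9: ['memory'] (min_width=6, slack=4)
Line 10: ['lion'] (min_width=4, slack=6)
Line 11: ['cherry'] (min_width=6, slack=4)
Line 12: ['memory'] (min_width=6, slack=4)
Line 13: ['segment'] (min_width=7, slack=3)
Line 14: ['support'] (min_width=7, slack=3)
Line 15: ['picture'] (min_width=7, slack=3)
Total lines: 15

Answer: 15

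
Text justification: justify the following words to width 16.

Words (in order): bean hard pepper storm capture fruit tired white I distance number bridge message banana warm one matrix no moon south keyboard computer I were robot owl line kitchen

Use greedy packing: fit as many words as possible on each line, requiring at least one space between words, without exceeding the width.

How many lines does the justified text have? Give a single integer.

Line 1: ['bean', 'hard', 'pepper'] (min_width=16, slack=0)
Line 2: ['storm', 'capture'] (min_width=13, slack=3)
Line 3: ['fruit', 'tired'] (min_width=11, slack=5)
Line 4: ['white', 'I', 'distance'] (min_width=16, slack=0)
Line 5: ['number', 'bridge'] (min_width=13, slack=3)
Line 6: ['message', 'banana'] (min_width=14, slack=2)
Line 7: ['warm', 'one', 'matrix'] (min_width=15, slack=1)
Line 8: ['no', 'moon', 'south'] (min_width=13, slack=3)
Line 9: ['keyboard'] (min_width=8, slack=8)
Line 10: ['computer', 'I', 'were'] (min_width=15, slack=1)
Line 11: ['robot', 'owl', 'line'] (min_width=14, slack=2)
Line 12: ['kitchen'] (min_width=7, slack=9)
Total lines: 12

Answer: 12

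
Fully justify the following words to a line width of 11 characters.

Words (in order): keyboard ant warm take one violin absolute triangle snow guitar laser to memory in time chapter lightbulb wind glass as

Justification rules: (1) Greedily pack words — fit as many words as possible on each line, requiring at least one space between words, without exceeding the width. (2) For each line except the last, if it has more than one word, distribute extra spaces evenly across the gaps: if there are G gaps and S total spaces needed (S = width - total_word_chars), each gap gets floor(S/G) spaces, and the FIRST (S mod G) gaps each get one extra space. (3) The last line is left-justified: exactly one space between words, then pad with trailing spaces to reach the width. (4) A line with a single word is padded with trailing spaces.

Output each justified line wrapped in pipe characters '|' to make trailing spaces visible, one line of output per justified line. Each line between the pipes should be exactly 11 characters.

Answer: |keyboard   |
|ant    warm|
|take    one|
|violin     |
|absolute   |
|triangle   |
|snow guitar|
|laser    to|
|memory   in|
|time       |
|chapter    |
|lightbulb  |
|wind  glass|
|as         |

Derivation:
Line 1: ['keyboard'] (min_width=8, slack=3)
Line 2: ['ant', 'warm'] (min_width=8, slack=3)
Line 3: ['take', 'one'] (min_width=8, slack=3)
Line 4: ['violin'] (min_width=6, slack=5)
Line 5: ['absolute'] (min_width=8, slack=3)
Line 6: ['triangle'] (min_width=8, slack=3)
Line 7: ['snow', 'guitar'] (min_width=11, slack=0)
Line 8: ['laser', 'to'] (min_width=8, slack=3)
Line 9: ['memory', 'in'] (min_width=9, slack=2)
Line 10: ['time'] (min_width=4, slack=7)
Line 11: ['chapter'] (min_width=7, slack=4)
Line 12: ['lightbulb'] (min_width=9, slack=2)
Line 13: ['wind', 'glass'] (min_width=10, slack=1)
Line 14: ['as'] (min_width=2, slack=9)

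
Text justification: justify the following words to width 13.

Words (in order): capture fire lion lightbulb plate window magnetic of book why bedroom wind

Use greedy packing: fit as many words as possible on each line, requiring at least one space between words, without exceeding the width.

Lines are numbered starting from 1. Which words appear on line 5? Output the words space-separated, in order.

Answer: magnetic of

Derivation:
Line 1: ['capture', 'fire'] (min_width=12, slack=1)
Line 2: ['lion'] (min_width=4, slack=9)
Line 3: ['lightbulb'] (min_width=9, slack=4)
Line 4: ['plate', 'window'] (min_width=12, slack=1)
Line 5: ['magnetic', 'of'] (min_width=11, slack=2)
Line 6: ['book', 'why'] (min_width=8, slack=5)
Line 7: ['bedroom', 'wind'] (min_width=12, slack=1)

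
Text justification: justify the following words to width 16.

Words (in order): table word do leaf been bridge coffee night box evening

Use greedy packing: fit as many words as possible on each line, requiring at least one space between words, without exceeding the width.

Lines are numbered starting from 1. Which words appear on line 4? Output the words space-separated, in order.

Answer: evening

Derivation:
Line 1: ['table', 'word', 'do'] (min_width=13, slack=3)
Line 2: ['leaf', 'been', 'bridge'] (min_width=16, slack=0)
Line 3: ['coffee', 'night', 'box'] (min_width=16, slack=0)
Line 4: ['evening'] (min_width=7, slack=9)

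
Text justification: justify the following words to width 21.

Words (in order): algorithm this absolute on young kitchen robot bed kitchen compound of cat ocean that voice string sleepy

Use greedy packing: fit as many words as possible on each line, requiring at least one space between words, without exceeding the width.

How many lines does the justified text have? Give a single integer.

Answer: 6

Derivation:
Line 1: ['algorithm', 'this'] (min_width=14, slack=7)
Line 2: ['absolute', 'on', 'young'] (min_width=17, slack=4)
Line 3: ['kitchen', 'robot', 'bed'] (min_width=17, slack=4)
Line 4: ['kitchen', 'compound', 'of'] (min_width=19, slack=2)
Line 5: ['cat', 'ocean', 'that', 'voice'] (min_width=20, slack=1)
Line 6: ['string', 'sleepy'] (min_width=13, slack=8)
Total lines: 6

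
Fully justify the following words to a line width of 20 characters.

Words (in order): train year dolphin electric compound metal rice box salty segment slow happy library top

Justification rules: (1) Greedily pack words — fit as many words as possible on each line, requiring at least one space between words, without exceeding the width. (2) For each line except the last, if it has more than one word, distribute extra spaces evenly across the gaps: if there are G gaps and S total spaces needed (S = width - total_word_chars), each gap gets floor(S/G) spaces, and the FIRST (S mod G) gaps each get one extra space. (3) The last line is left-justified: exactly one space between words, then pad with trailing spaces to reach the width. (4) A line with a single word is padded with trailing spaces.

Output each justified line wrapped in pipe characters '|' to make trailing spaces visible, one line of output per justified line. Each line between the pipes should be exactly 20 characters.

Line 1: ['train', 'year', 'dolphin'] (min_width=18, slack=2)
Line 2: ['electric', 'compound'] (min_width=17, slack=3)
Line 3: ['metal', 'rice', 'box', 'salty'] (min_width=20, slack=0)
Line 4: ['segment', 'slow', 'happy'] (min_width=18, slack=2)
Line 5: ['library', 'top'] (min_width=11, slack=9)

Answer: |train  year  dolphin|
|electric    compound|
|metal rice box salty|
|segment  slow  happy|
|library top         |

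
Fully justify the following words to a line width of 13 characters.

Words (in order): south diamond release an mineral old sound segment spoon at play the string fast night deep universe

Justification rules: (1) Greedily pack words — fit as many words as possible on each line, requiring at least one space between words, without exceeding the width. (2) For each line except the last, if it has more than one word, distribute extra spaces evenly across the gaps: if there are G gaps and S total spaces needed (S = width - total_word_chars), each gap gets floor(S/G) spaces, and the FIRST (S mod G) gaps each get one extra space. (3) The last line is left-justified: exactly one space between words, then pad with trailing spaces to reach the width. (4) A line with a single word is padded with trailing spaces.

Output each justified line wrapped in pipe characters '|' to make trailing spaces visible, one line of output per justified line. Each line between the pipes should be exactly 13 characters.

Answer: |south diamond|
|release    an|
|mineral   old|
|sound segment|
|spoon at play|
|the    string|
|fast    night|
|deep universe|

Derivation:
Line 1: ['south', 'diamond'] (min_width=13, slack=0)
Line 2: ['release', 'an'] (min_width=10, slack=3)
Line 3: ['mineral', 'old'] (min_width=11, slack=2)
Line 4: ['sound', 'segment'] (min_width=13, slack=0)
Line 5: ['spoon', 'at', 'play'] (min_width=13, slack=0)
Line 6: ['the', 'string'] (min_width=10, slack=3)
Line 7: ['fast', 'night'] (min_width=10, slack=3)
Line 8: ['deep', 'universe'] (min_width=13, slack=0)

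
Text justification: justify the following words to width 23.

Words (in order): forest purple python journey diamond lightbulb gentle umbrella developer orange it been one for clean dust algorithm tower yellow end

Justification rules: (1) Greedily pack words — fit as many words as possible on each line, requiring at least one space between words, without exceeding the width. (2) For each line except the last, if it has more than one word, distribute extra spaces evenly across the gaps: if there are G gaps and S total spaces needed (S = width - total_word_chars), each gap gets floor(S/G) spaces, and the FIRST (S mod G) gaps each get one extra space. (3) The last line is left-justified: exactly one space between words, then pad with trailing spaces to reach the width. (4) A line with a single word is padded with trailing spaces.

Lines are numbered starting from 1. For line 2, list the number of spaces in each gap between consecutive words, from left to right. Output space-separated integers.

Line 1: ['forest', 'purple', 'python'] (min_width=20, slack=3)
Line 2: ['journey', 'diamond'] (min_width=15, slack=8)
Line 3: ['lightbulb', 'gentle'] (min_width=16, slack=7)
Line 4: ['umbrella', 'developer'] (min_width=18, slack=5)
Line 5: ['orange', 'it', 'been', 'one', 'for'] (min_width=22, slack=1)
Line 6: ['clean', 'dust', 'algorithm'] (min_width=20, slack=3)
Line 7: ['tower', 'yellow', 'end'] (min_width=16, slack=7)

Answer: 9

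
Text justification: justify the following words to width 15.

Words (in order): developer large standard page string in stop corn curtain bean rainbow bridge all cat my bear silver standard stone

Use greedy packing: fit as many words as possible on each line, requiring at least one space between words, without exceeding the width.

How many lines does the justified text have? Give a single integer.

Line 1: ['developer', 'large'] (min_width=15, slack=0)
Line 2: ['standard', 'page'] (min_width=13, slack=2)
Line 3: ['string', 'in', 'stop'] (min_width=14, slack=1)
Line 4: ['corn', 'curtain'] (min_width=12, slack=3)
Line 5: ['bean', 'rainbow'] (min_width=12, slack=3)
Line 6: ['bridge', 'all', 'cat'] (min_width=14, slack=1)
Line 7: ['my', 'bear', 'silver'] (min_width=14, slack=1)
Line 8: ['standard', 'stone'] (min_width=14, slack=1)
Total lines: 8

Answer: 8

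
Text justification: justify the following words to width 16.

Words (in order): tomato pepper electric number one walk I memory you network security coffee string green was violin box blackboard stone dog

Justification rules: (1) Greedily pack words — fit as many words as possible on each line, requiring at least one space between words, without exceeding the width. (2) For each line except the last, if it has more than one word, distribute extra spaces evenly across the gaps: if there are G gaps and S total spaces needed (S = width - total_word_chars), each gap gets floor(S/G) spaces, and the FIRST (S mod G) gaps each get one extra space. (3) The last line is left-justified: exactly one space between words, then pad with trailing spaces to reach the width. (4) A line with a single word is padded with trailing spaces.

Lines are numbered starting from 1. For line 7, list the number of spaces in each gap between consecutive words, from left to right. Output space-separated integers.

Answer: 1 1

Derivation:
Line 1: ['tomato', 'pepper'] (min_width=13, slack=3)
Line 2: ['electric', 'number'] (min_width=15, slack=1)
Line 3: ['one', 'walk', 'I'] (min_width=10, slack=6)
Line 4: ['memory', 'you'] (min_width=10, slack=6)
Line 5: ['network', 'security'] (min_width=16, slack=0)
Line 6: ['coffee', 'string'] (min_width=13, slack=3)
Line 7: ['green', 'was', 'violin'] (min_width=16, slack=0)
Line 8: ['box', 'blackboard'] (min_width=14, slack=2)
Line 9: ['stone', 'dog'] (min_width=9, slack=7)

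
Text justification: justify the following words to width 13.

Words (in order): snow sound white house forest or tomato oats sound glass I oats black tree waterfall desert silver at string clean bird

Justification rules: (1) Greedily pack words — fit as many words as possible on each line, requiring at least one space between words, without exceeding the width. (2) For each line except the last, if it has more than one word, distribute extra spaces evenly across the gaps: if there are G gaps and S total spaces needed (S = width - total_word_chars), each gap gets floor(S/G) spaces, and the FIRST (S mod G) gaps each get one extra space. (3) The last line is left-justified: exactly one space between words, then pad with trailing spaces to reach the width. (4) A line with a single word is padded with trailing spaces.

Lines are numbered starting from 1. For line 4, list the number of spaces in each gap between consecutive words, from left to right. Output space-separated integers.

Line 1: ['snow', 'sound'] (min_width=10, slack=3)
Line 2: ['white', 'house'] (min_width=11, slack=2)
Line 3: ['forest', 'or'] (min_width=9, slack=4)
Line 4: ['tomato', 'oats'] (min_width=11, slack=2)
Line 5: ['sound', 'glass', 'I'] (min_width=13, slack=0)
Line 6: ['oats', 'black'] (min_width=10, slack=3)
Line 7: ['tree'] (min_width=4, slack=9)
Line 8: ['waterfall'] (min_width=9, slack=4)
Line 9: ['desert', 'silver'] (min_width=13, slack=0)
Line 10: ['at', 'string'] (min_width=9, slack=4)
Line 11: ['clean', 'bird'] (min_width=10, slack=3)

Answer: 3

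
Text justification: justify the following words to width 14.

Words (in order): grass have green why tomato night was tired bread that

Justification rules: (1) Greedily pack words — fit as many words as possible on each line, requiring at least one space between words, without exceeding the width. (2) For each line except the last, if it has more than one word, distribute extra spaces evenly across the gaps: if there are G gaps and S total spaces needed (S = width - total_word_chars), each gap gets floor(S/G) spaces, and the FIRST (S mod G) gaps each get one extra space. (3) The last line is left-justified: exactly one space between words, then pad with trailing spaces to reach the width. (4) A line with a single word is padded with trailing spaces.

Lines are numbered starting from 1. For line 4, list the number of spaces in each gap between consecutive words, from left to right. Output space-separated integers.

Line 1: ['grass', 'have'] (min_width=10, slack=4)
Line 2: ['green', 'why'] (min_width=9, slack=5)
Line 3: ['tomato', 'night'] (min_width=12, slack=2)
Line 4: ['was', 'tired'] (min_width=9, slack=5)
Line 5: ['bread', 'that'] (min_width=10, slack=4)

Answer: 6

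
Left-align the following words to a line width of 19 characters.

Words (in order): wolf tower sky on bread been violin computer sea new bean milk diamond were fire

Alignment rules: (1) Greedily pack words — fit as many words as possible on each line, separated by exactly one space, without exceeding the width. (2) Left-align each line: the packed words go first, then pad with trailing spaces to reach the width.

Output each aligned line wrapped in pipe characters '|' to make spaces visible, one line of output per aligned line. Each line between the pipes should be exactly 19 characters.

Answer: |wolf tower sky on  |
|bread been violin  |
|computer sea new   |
|bean milk diamond  |
|were fire          |

Derivation:
Line 1: ['wolf', 'tower', 'sky', 'on'] (min_width=17, slack=2)
Line 2: ['bread', 'been', 'violin'] (min_width=17, slack=2)
Line 3: ['computer', 'sea', 'new'] (min_width=16, slack=3)
Line 4: ['bean', 'milk', 'diamond'] (min_width=17, slack=2)
Line 5: ['were', 'fire'] (min_width=9, slack=10)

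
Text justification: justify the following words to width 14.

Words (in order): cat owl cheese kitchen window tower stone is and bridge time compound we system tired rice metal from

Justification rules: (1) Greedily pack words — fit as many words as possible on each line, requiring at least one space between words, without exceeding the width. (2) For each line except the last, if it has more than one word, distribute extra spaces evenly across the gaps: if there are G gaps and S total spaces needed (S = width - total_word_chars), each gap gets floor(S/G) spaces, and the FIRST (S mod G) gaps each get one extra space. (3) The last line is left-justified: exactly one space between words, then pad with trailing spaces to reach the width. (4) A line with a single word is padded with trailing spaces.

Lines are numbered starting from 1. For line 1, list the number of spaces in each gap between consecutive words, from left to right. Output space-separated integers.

Answer: 1 1

Derivation:
Line 1: ['cat', 'owl', 'cheese'] (min_width=14, slack=0)
Line 2: ['kitchen', 'window'] (min_width=14, slack=0)
Line 3: ['tower', 'stone', 'is'] (min_width=14, slack=0)
Line 4: ['and', 'bridge'] (min_width=10, slack=4)
Line 5: ['time', 'compound'] (min_width=13, slack=1)
Line 6: ['we', 'system'] (min_width=9, slack=5)
Line 7: ['tired', 'rice'] (min_width=10, slack=4)
Line 8: ['metal', 'from'] (min_width=10, slack=4)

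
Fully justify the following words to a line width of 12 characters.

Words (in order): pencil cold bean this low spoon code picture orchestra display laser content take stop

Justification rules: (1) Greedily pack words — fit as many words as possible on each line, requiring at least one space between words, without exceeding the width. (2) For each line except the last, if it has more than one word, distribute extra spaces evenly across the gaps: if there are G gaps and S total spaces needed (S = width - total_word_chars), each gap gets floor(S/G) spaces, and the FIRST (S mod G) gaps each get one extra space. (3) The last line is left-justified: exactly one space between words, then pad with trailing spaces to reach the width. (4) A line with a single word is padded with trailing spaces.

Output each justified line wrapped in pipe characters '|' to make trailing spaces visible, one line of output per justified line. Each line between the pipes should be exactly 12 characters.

Answer: |pencil  cold|
|bean    this|
|low    spoon|
|code picture|
|orchestra   |
|display     |
|laser       |
|content take|
|stop        |

Derivation:
Line 1: ['pencil', 'cold'] (min_width=11, slack=1)
Line 2: ['bean', 'this'] (min_width=9, slack=3)
Line 3: ['low', 'spoon'] (min_width=9, slack=3)
Line 4: ['code', 'picture'] (min_width=12, slack=0)
Line 5: ['orchestra'] (min_width=9, slack=3)
Line 6: ['display'] (min_width=7, slack=5)
Line 7: ['laser'] (min_width=5, slack=7)
Line 8: ['content', 'take'] (min_width=12, slack=0)
Line 9: ['stop'] (min_width=4, slack=8)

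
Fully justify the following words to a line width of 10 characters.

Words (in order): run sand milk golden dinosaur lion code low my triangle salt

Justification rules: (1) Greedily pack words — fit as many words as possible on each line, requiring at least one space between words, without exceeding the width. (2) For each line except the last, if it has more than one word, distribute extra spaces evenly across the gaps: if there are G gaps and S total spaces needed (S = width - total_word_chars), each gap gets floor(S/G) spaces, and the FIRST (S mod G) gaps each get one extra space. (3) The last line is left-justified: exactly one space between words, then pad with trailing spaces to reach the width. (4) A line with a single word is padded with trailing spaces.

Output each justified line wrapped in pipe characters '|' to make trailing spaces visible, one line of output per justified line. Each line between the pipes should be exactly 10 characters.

Line 1: ['run', 'sand'] (min_width=8, slack=2)
Line 2: ['milk'] (min_width=4, slack=6)
Line 3: ['golden'] (min_width=6, slack=4)
Line 4: ['dinosaur'] (min_width=8, slack=2)
Line 5: ['lion', 'code'] (min_width=9, slack=1)
Line 6: ['low', 'my'] (min_width=6, slack=4)
Line 7: ['triangle'] (min_width=8, slack=2)
Line 8: ['salt'] (min_width=4, slack=6)

Answer: |run   sand|
|milk      |
|golden    |
|dinosaur  |
|lion  code|
|low     my|
|triangle  |
|salt      |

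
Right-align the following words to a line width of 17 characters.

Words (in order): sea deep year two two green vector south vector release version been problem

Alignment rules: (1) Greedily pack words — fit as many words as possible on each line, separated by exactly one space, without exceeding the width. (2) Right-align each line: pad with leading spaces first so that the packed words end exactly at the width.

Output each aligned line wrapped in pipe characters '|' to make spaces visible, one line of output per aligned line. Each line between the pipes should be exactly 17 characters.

Line 1: ['sea', 'deep', 'year', 'two'] (min_width=17, slack=0)
Line 2: ['two', 'green', 'vector'] (min_width=16, slack=1)
Line 3: ['south', 'vector'] (min_width=12, slack=5)
Line 4: ['release', 'version'] (min_width=15, slack=2)
Line 5: ['been', 'problem'] (min_width=12, slack=5)

Answer: |sea deep year two|
| two green vector|
|     south vector|
|  release version|
|     been problem|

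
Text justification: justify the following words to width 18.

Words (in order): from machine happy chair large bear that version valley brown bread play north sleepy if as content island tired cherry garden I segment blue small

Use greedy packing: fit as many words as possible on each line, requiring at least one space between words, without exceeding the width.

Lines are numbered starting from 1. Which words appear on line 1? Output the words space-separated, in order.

Answer: from machine happy

Derivation:
Line 1: ['from', 'machine', 'happy'] (min_width=18, slack=0)
Line 2: ['chair', 'large', 'bear'] (min_width=16, slack=2)
Line 3: ['that', 'version'] (min_width=12, slack=6)
Line 4: ['valley', 'brown', 'bread'] (min_width=18, slack=0)
Line 5: ['play', 'north', 'sleepy'] (min_width=17, slack=1)
Line 6: ['if', 'as', 'content'] (min_width=13, slack=5)
Line 7: ['island', 'tired'] (min_width=12, slack=6)
Line 8: ['cherry', 'garden', 'I'] (min_width=15, slack=3)
Line 9: ['segment', 'blue', 'small'] (min_width=18, slack=0)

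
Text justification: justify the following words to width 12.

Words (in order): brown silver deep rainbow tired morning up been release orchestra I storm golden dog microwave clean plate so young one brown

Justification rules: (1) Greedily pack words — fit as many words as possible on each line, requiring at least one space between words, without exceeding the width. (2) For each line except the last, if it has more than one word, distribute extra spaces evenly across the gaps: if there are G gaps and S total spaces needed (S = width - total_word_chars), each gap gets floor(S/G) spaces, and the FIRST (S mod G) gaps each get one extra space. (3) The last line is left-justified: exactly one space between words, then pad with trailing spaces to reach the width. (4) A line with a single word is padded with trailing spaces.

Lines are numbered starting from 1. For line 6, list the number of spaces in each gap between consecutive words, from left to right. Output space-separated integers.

Answer: 2

Derivation:
Line 1: ['brown', 'silver'] (min_width=12, slack=0)
Line 2: ['deep', 'rainbow'] (min_width=12, slack=0)
Line 3: ['tired'] (min_width=5, slack=7)
Line 4: ['morning', 'up'] (min_width=10, slack=2)
Line 5: ['been', 'release'] (min_width=12, slack=0)
Line 6: ['orchestra', 'I'] (min_width=11, slack=1)
Line 7: ['storm', 'golden'] (min_width=12, slack=0)
Line 8: ['dog'] (min_width=3, slack=9)
Line 9: ['microwave'] (min_width=9, slack=3)
Line 10: ['clean', 'plate'] (min_width=11, slack=1)
Line 11: ['so', 'young', 'one'] (min_width=12, slack=0)
Line 12: ['brown'] (min_width=5, slack=7)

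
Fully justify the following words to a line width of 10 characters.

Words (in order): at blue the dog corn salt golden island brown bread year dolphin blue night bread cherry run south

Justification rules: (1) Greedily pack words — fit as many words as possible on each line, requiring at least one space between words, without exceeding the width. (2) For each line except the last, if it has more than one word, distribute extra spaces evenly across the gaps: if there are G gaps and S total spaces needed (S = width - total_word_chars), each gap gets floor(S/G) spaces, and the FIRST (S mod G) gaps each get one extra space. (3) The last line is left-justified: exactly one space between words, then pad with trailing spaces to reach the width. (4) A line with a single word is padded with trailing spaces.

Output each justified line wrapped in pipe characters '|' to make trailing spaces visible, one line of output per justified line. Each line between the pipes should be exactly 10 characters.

Answer: |at    blue|
|the    dog|
|corn  salt|
|golden    |
|island    |
|brown     |
|bread year|
|dolphin   |
|blue night|
|bread     |
|cherry run|
|south     |

Derivation:
Line 1: ['at', 'blue'] (min_width=7, slack=3)
Line 2: ['the', 'dog'] (min_width=7, slack=3)
Line 3: ['corn', 'salt'] (min_width=9, slack=1)
Line 4: ['golden'] (min_width=6, slack=4)
Line 5: ['island'] (min_width=6, slack=4)
Line 6: ['brown'] (min_width=5, slack=5)
Line 7: ['bread', 'year'] (min_width=10, slack=0)
Line 8: ['dolphin'] (min_width=7, slack=3)
Line 9: ['blue', 'night'] (min_width=10, slack=0)
Line 10: ['bread'] (min_width=5, slack=5)
Line 11: ['cherry', 'run'] (min_width=10, slack=0)
Line 12: ['south'] (min_width=5, slack=5)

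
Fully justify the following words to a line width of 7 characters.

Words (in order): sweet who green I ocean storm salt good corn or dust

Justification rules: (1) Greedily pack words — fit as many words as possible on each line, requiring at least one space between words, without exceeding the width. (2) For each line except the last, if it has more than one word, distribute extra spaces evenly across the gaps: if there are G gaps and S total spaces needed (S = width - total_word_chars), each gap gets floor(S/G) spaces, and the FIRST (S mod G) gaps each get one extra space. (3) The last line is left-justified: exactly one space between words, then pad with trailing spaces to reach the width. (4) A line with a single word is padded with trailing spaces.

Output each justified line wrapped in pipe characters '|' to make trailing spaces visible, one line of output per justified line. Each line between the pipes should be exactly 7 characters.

Answer: |sweet  |
|who    |
|green I|
|ocean  |
|storm  |
|salt   |
|good   |
|corn or|
|dust   |

Derivation:
Line 1: ['sweet'] (min_width=5, slack=2)
Line 2: ['who'] (min_width=3, slack=4)
Line 3: ['green', 'I'] (min_width=7, slack=0)
Line 4: ['ocean'] (min_width=5, slack=2)
Line 5: ['storm'] (min_width=5, slack=2)
Line 6: ['salt'] (min_width=4, slack=3)
Line 7: ['good'] (min_width=4, slack=3)
Line 8: ['corn', 'or'] (min_width=7, slack=0)
Line 9: ['dust'] (min_width=4, slack=3)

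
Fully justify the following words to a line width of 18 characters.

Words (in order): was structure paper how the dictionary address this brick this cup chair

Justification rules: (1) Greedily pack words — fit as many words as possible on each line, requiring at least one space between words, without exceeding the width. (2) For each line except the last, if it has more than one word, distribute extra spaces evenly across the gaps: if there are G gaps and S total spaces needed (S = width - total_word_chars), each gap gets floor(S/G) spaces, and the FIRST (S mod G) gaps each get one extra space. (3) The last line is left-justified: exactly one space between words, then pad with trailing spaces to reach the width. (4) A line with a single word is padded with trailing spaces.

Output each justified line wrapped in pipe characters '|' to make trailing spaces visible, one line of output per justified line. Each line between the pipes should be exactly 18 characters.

Line 1: ['was', 'structure'] (min_width=13, slack=5)
Line 2: ['paper', 'how', 'the'] (min_width=13, slack=5)
Line 3: ['dictionary', 'address'] (min_width=18, slack=0)
Line 4: ['this', 'brick', 'this'] (min_width=15, slack=3)
Line 5: ['cup', 'chair'] (min_width=9, slack=9)

Answer: |was      structure|
|paper    how   the|
|dictionary address|
|this   brick  this|
|cup chair         |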